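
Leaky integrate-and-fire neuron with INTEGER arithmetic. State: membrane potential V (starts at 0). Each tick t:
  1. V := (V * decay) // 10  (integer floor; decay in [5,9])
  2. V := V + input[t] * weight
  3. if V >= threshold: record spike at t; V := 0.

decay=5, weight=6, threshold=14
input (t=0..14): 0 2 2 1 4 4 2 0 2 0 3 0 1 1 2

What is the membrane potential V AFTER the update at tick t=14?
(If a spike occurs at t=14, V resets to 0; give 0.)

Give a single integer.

Answer: 0

Derivation:
t=0: input=0 -> V=0
t=1: input=2 -> V=12
t=2: input=2 -> V=0 FIRE
t=3: input=1 -> V=6
t=4: input=4 -> V=0 FIRE
t=5: input=4 -> V=0 FIRE
t=6: input=2 -> V=12
t=7: input=0 -> V=6
t=8: input=2 -> V=0 FIRE
t=9: input=0 -> V=0
t=10: input=3 -> V=0 FIRE
t=11: input=0 -> V=0
t=12: input=1 -> V=6
t=13: input=1 -> V=9
t=14: input=2 -> V=0 FIRE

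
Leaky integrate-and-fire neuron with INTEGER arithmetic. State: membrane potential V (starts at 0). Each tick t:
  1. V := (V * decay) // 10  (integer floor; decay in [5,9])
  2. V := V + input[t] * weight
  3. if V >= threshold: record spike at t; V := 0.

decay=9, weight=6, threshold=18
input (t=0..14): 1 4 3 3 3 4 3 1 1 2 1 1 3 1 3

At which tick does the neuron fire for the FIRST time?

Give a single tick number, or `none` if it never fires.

Answer: 1

Derivation:
t=0: input=1 -> V=6
t=1: input=4 -> V=0 FIRE
t=2: input=3 -> V=0 FIRE
t=3: input=3 -> V=0 FIRE
t=4: input=3 -> V=0 FIRE
t=5: input=4 -> V=0 FIRE
t=6: input=3 -> V=0 FIRE
t=7: input=1 -> V=6
t=8: input=1 -> V=11
t=9: input=2 -> V=0 FIRE
t=10: input=1 -> V=6
t=11: input=1 -> V=11
t=12: input=3 -> V=0 FIRE
t=13: input=1 -> V=6
t=14: input=3 -> V=0 FIRE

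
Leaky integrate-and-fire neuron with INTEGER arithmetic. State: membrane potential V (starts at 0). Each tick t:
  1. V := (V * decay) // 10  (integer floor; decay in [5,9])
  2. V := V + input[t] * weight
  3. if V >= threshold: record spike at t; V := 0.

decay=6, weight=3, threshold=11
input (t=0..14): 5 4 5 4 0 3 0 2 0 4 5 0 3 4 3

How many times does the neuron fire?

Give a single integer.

Answer: 7

Derivation:
t=0: input=5 -> V=0 FIRE
t=1: input=4 -> V=0 FIRE
t=2: input=5 -> V=0 FIRE
t=3: input=4 -> V=0 FIRE
t=4: input=0 -> V=0
t=5: input=3 -> V=9
t=6: input=0 -> V=5
t=7: input=2 -> V=9
t=8: input=0 -> V=5
t=9: input=4 -> V=0 FIRE
t=10: input=5 -> V=0 FIRE
t=11: input=0 -> V=0
t=12: input=3 -> V=9
t=13: input=4 -> V=0 FIRE
t=14: input=3 -> V=9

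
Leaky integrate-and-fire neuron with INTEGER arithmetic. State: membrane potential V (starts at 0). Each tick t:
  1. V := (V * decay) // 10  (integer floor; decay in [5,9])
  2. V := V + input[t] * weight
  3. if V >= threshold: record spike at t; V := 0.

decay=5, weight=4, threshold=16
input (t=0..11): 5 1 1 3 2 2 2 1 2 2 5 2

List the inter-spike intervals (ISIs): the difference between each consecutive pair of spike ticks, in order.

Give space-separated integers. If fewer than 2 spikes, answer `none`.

Answer: 10

Derivation:
t=0: input=5 -> V=0 FIRE
t=1: input=1 -> V=4
t=2: input=1 -> V=6
t=3: input=3 -> V=15
t=4: input=2 -> V=15
t=5: input=2 -> V=15
t=6: input=2 -> V=15
t=7: input=1 -> V=11
t=8: input=2 -> V=13
t=9: input=2 -> V=14
t=10: input=5 -> V=0 FIRE
t=11: input=2 -> V=8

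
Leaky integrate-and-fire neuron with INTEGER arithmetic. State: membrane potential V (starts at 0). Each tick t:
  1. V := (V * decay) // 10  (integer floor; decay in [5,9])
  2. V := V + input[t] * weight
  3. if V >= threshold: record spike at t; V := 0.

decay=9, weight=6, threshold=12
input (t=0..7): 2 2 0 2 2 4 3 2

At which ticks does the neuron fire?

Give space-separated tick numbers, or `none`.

Answer: 0 1 3 4 5 6 7

Derivation:
t=0: input=2 -> V=0 FIRE
t=1: input=2 -> V=0 FIRE
t=2: input=0 -> V=0
t=3: input=2 -> V=0 FIRE
t=4: input=2 -> V=0 FIRE
t=5: input=4 -> V=0 FIRE
t=6: input=3 -> V=0 FIRE
t=7: input=2 -> V=0 FIRE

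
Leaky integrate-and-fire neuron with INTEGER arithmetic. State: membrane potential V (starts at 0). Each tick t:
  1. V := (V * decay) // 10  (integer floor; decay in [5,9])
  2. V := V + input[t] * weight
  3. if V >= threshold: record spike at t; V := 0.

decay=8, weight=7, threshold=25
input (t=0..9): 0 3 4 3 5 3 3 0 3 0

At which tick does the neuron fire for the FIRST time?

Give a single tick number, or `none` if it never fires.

Answer: 2

Derivation:
t=0: input=0 -> V=0
t=1: input=3 -> V=21
t=2: input=4 -> V=0 FIRE
t=3: input=3 -> V=21
t=4: input=5 -> V=0 FIRE
t=5: input=3 -> V=21
t=6: input=3 -> V=0 FIRE
t=7: input=0 -> V=0
t=8: input=3 -> V=21
t=9: input=0 -> V=16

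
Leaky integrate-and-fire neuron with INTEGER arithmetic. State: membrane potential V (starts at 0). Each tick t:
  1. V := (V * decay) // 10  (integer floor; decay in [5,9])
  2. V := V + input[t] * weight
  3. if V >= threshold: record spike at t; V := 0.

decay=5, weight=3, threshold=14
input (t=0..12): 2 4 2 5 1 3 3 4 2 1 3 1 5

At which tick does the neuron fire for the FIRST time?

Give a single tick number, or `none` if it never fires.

Answer: 1

Derivation:
t=0: input=2 -> V=6
t=1: input=4 -> V=0 FIRE
t=2: input=2 -> V=6
t=3: input=5 -> V=0 FIRE
t=4: input=1 -> V=3
t=5: input=3 -> V=10
t=6: input=3 -> V=0 FIRE
t=7: input=4 -> V=12
t=8: input=2 -> V=12
t=9: input=1 -> V=9
t=10: input=3 -> V=13
t=11: input=1 -> V=9
t=12: input=5 -> V=0 FIRE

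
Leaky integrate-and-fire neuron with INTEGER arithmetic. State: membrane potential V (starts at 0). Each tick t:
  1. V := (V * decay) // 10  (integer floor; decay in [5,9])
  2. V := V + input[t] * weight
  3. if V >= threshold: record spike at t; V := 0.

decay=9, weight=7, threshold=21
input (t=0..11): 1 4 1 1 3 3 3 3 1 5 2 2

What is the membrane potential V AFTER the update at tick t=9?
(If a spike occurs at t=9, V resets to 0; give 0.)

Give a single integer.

t=0: input=1 -> V=7
t=1: input=4 -> V=0 FIRE
t=2: input=1 -> V=7
t=3: input=1 -> V=13
t=4: input=3 -> V=0 FIRE
t=5: input=3 -> V=0 FIRE
t=6: input=3 -> V=0 FIRE
t=7: input=3 -> V=0 FIRE
t=8: input=1 -> V=7
t=9: input=5 -> V=0 FIRE
t=10: input=2 -> V=14
t=11: input=2 -> V=0 FIRE

Answer: 0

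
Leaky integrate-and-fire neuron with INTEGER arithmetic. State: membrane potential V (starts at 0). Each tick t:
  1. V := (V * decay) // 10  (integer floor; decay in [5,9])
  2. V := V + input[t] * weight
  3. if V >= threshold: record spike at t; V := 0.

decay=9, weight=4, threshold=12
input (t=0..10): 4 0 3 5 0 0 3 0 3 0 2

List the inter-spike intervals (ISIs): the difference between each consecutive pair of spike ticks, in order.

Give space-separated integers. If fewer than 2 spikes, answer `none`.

Answer: 2 1 3 2

Derivation:
t=0: input=4 -> V=0 FIRE
t=1: input=0 -> V=0
t=2: input=3 -> V=0 FIRE
t=3: input=5 -> V=0 FIRE
t=4: input=0 -> V=0
t=5: input=0 -> V=0
t=6: input=3 -> V=0 FIRE
t=7: input=0 -> V=0
t=8: input=3 -> V=0 FIRE
t=9: input=0 -> V=0
t=10: input=2 -> V=8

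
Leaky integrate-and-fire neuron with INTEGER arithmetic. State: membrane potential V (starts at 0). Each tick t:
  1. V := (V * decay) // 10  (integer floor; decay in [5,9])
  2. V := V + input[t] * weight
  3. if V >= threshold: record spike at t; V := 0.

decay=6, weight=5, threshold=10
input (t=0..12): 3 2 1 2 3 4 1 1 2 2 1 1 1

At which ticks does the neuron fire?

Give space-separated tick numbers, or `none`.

t=0: input=3 -> V=0 FIRE
t=1: input=2 -> V=0 FIRE
t=2: input=1 -> V=5
t=3: input=2 -> V=0 FIRE
t=4: input=3 -> V=0 FIRE
t=5: input=4 -> V=0 FIRE
t=6: input=1 -> V=5
t=7: input=1 -> V=8
t=8: input=2 -> V=0 FIRE
t=9: input=2 -> V=0 FIRE
t=10: input=1 -> V=5
t=11: input=1 -> V=8
t=12: input=1 -> V=9

Answer: 0 1 3 4 5 8 9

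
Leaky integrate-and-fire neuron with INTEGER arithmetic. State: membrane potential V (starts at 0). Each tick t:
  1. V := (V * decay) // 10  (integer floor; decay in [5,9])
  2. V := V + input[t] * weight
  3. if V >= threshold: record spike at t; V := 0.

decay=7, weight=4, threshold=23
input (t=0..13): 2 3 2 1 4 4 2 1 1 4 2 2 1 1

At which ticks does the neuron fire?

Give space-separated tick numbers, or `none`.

t=0: input=2 -> V=8
t=1: input=3 -> V=17
t=2: input=2 -> V=19
t=3: input=1 -> V=17
t=4: input=4 -> V=0 FIRE
t=5: input=4 -> V=16
t=6: input=2 -> V=19
t=7: input=1 -> V=17
t=8: input=1 -> V=15
t=9: input=4 -> V=0 FIRE
t=10: input=2 -> V=8
t=11: input=2 -> V=13
t=12: input=1 -> V=13
t=13: input=1 -> V=13

Answer: 4 9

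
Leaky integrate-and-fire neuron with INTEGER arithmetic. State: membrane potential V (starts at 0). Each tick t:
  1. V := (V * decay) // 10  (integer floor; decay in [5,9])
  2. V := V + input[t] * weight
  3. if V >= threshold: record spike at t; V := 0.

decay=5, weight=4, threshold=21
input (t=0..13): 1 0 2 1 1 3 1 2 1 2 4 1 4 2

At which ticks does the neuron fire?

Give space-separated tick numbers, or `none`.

t=0: input=1 -> V=4
t=1: input=0 -> V=2
t=2: input=2 -> V=9
t=3: input=1 -> V=8
t=4: input=1 -> V=8
t=5: input=3 -> V=16
t=6: input=1 -> V=12
t=7: input=2 -> V=14
t=8: input=1 -> V=11
t=9: input=2 -> V=13
t=10: input=4 -> V=0 FIRE
t=11: input=1 -> V=4
t=12: input=4 -> V=18
t=13: input=2 -> V=17

Answer: 10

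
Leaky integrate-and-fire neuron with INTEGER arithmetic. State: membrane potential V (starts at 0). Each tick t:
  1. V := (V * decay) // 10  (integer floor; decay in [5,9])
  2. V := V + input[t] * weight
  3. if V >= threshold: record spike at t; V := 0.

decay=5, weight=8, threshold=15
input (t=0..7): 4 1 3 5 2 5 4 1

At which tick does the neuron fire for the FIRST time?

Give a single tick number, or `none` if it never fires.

Answer: 0

Derivation:
t=0: input=4 -> V=0 FIRE
t=1: input=1 -> V=8
t=2: input=3 -> V=0 FIRE
t=3: input=5 -> V=0 FIRE
t=4: input=2 -> V=0 FIRE
t=5: input=5 -> V=0 FIRE
t=6: input=4 -> V=0 FIRE
t=7: input=1 -> V=8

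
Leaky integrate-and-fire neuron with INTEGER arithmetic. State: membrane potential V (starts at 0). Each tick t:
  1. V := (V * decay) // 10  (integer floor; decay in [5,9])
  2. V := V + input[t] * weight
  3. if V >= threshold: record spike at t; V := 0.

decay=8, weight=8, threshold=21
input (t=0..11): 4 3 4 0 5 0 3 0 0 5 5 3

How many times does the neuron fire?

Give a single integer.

t=0: input=4 -> V=0 FIRE
t=1: input=3 -> V=0 FIRE
t=2: input=4 -> V=0 FIRE
t=3: input=0 -> V=0
t=4: input=5 -> V=0 FIRE
t=5: input=0 -> V=0
t=6: input=3 -> V=0 FIRE
t=7: input=0 -> V=0
t=8: input=0 -> V=0
t=9: input=5 -> V=0 FIRE
t=10: input=5 -> V=0 FIRE
t=11: input=3 -> V=0 FIRE

Answer: 8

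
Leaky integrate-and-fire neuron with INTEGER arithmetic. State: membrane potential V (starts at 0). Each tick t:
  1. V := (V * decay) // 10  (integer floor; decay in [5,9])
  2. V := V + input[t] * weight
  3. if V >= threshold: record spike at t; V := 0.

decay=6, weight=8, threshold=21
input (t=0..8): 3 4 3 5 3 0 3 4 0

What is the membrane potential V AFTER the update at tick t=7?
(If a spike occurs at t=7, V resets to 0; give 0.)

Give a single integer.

t=0: input=3 -> V=0 FIRE
t=1: input=4 -> V=0 FIRE
t=2: input=3 -> V=0 FIRE
t=3: input=5 -> V=0 FIRE
t=4: input=3 -> V=0 FIRE
t=5: input=0 -> V=0
t=6: input=3 -> V=0 FIRE
t=7: input=4 -> V=0 FIRE
t=8: input=0 -> V=0

Answer: 0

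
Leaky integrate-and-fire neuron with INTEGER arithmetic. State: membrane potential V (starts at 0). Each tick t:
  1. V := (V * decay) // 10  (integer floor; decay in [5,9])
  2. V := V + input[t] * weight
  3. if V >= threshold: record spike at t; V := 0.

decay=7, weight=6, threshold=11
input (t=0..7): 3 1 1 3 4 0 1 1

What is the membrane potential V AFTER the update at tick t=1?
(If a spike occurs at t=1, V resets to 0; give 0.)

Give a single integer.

t=0: input=3 -> V=0 FIRE
t=1: input=1 -> V=6
t=2: input=1 -> V=10
t=3: input=3 -> V=0 FIRE
t=4: input=4 -> V=0 FIRE
t=5: input=0 -> V=0
t=6: input=1 -> V=6
t=7: input=1 -> V=10

Answer: 6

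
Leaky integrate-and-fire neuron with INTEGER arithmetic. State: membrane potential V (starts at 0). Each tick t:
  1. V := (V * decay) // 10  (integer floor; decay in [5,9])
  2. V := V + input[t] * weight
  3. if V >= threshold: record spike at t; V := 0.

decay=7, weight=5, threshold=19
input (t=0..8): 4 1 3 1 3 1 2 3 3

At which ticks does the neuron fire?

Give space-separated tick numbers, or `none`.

t=0: input=4 -> V=0 FIRE
t=1: input=1 -> V=5
t=2: input=3 -> V=18
t=3: input=1 -> V=17
t=4: input=3 -> V=0 FIRE
t=5: input=1 -> V=5
t=6: input=2 -> V=13
t=7: input=3 -> V=0 FIRE
t=8: input=3 -> V=15

Answer: 0 4 7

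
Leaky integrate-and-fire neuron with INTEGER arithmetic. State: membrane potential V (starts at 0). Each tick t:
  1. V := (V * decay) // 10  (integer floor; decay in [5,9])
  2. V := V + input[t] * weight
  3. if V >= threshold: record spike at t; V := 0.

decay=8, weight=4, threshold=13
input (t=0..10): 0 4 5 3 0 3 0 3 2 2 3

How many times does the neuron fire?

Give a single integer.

Answer: 5

Derivation:
t=0: input=0 -> V=0
t=1: input=4 -> V=0 FIRE
t=2: input=5 -> V=0 FIRE
t=3: input=3 -> V=12
t=4: input=0 -> V=9
t=5: input=3 -> V=0 FIRE
t=6: input=0 -> V=0
t=7: input=3 -> V=12
t=8: input=2 -> V=0 FIRE
t=9: input=2 -> V=8
t=10: input=3 -> V=0 FIRE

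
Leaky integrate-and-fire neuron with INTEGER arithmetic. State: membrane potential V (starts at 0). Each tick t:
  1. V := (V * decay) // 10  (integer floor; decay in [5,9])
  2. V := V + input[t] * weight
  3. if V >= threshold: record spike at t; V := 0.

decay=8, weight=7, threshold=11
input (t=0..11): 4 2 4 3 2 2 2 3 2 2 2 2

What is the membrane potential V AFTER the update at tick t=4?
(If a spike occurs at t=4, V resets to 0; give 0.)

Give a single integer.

Answer: 0

Derivation:
t=0: input=4 -> V=0 FIRE
t=1: input=2 -> V=0 FIRE
t=2: input=4 -> V=0 FIRE
t=3: input=3 -> V=0 FIRE
t=4: input=2 -> V=0 FIRE
t=5: input=2 -> V=0 FIRE
t=6: input=2 -> V=0 FIRE
t=7: input=3 -> V=0 FIRE
t=8: input=2 -> V=0 FIRE
t=9: input=2 -> V=0 FIRE
t=10: input=2 -> V=0 FIRE
t=11: input=2 -> V=0 FIRE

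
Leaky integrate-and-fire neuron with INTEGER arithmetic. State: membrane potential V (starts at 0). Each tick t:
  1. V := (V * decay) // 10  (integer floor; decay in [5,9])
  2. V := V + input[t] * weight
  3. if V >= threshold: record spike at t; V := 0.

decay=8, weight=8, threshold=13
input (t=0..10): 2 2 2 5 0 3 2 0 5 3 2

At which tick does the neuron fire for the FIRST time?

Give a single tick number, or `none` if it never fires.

Answer: 0

Derivation:
t=0: input=2 -> V=0 FIRE
t=1: input=2 -> V=0 FIRE
t=2: input=2 -> V=0 FIRE
t=3: input=5 -> V=0 FIRE
t=4: input=0 -> V=0
t=5: input=3 -> V=0 FIRE
t=6: input=2 -> V=0 FIRE
t=7: input=0 -> V=0
t=8: input=5 -> V=0 FIRE
t=9: input=3 -> V=0 FIRE
t=10: input=2 -> V=0 FIRE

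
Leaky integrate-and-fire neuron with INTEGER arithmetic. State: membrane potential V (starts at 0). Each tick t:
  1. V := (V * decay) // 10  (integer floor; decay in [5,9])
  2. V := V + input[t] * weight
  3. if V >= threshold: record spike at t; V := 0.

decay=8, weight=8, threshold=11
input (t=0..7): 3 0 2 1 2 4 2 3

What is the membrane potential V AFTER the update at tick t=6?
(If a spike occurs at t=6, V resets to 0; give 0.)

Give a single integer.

Answer: 0

Derivation:
t=0: input=3 -> V=0 FIRE
t=1: input=0 -> V=0
t=2: input=2 -> V=0 FIRE
t=3: input=1 -> V=8
t=4: input=2 -> V=0 FIRE
t=5: input=4 -> V=0 FIRE
t=6: input=2 -> V=0 FIRE
t=7: input=3 -> V=0 FIRE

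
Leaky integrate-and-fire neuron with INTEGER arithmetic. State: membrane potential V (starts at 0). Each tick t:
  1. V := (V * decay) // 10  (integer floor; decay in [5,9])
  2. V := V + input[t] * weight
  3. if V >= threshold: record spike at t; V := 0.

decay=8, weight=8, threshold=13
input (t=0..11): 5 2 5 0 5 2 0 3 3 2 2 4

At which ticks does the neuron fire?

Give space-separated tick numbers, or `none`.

Answer: 0 1 2 4 5 7 8 9 10 11

Derivation:
t=0: input=5 -> V=0 FIRE
t=1: input=2 -> V=0 FIRE
t=2: input=5 -> V=0 FIRE
t=3: input=0 -> V=0
t=4: input=5 -> V=0 FIRE
t=5: input=2 -> V=0 FIRE
t=6: input=0 -> V=0
t=7: input=3 -> V=0 FIRE
t=8: input=3 -> V=0 FIRE
t=9: input=2 -> V=0 FIRE
t=10: input=2 -> V=0 FIRE
t=11: input=4 -> V=0 FIRE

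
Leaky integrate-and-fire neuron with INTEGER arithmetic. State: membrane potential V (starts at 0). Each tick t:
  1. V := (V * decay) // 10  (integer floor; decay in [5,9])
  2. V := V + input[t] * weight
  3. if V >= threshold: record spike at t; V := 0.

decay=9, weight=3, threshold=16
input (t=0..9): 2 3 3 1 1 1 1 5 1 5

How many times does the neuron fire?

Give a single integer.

t=0: input=2 -> V=6
t=1: input=3 -> V=14
t=2: input=3 -> V=0 FIRE
t=3: input=1 -> V=3
t=4: input=1 -> V=5
t=5: input=1 -> V=7
t=6: input=1 -> V=9
t=7: input=5 -> V=0 FIRE
t=8: input=1 -> V=3
t=9: input=5 -> V=0 FIRE

Answer: 3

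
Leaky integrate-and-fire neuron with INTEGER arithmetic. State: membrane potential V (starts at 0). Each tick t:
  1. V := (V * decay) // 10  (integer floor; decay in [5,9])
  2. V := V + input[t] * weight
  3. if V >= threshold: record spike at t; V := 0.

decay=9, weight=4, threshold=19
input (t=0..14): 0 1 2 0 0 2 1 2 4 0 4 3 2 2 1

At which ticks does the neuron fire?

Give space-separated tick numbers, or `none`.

Answer: 7 10 13

Derivation:
t=0: input=0 -> V=0
t=1: input=1 -> V=4
t=2: input=2 -> V=11
t=3: input=0 -> V=9
t=4: input=0 -> V=8
t=5: input=2 -> V=15
t=6: input=1 -> V=17
t=7: input=2 -> V=0 FIRE
t=8: input=4 -> V=16
t=9: input=0 -> V=14
t=10: input=4 -> V=0 FIRE
t=11: input=3 -> V=12
t=12: input=2 -> V=18
t=13: input=2 -> V=0 FIRE
t=14: input=1 -> V=4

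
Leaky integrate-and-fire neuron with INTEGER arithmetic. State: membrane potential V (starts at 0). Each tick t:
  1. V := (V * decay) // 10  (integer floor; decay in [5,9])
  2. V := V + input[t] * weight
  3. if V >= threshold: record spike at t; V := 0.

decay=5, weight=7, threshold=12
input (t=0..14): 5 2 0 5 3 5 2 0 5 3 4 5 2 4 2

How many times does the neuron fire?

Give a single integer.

t=0: input=5 -> V=0 FIRE
t=1: input=2 -> V=0 FIRE
t=2: input=0 -> V=0
t=3: input=5 -> V=0 FIRE
t=4: input=3 -> V=0 FIRE
t=5: input=5 -> V=0 FIRE
t=6: input=2 -> V=0 FIRE
t=7: input=0 -> V=0
t=8: input=5 -> V=0 FIRE
t=9: input=3 -> V=0 FIRE
t=10: input=4 -> V=0 FIRE
t=11: input=5 -> V=0 FIRE
t=12: input=2 -> V=0 FIRE
t=13: input=4 -> V=0 FIRE
t=14: input=2 -> V=0 FIRE

Answer: 13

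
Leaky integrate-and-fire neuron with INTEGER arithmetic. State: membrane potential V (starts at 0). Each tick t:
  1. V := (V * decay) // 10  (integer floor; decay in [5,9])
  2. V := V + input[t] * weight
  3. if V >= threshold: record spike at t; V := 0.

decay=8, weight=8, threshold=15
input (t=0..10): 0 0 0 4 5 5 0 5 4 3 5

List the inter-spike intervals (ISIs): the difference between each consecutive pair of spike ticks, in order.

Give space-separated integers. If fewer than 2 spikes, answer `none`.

Answer: 1 1 2 1 1 1

Derivation:
t=0: input=0 -> V=0
t=1: input=0 -> V=0
t=2: input=0 -> V=0
t=3: input=4 -> V=0 FIRE
t=4: input=5 -> V=0 FIRE
t=5: input=5 -> V=0 FIRE
t=6: input=0 -> V=0
t=7: input=5 -> V=0 FIRE
t=8: input=4 -> V=0 FIRE
t=9: input=3 -> V=0 FIRE
t=10: input=5 -> V=0 FIRE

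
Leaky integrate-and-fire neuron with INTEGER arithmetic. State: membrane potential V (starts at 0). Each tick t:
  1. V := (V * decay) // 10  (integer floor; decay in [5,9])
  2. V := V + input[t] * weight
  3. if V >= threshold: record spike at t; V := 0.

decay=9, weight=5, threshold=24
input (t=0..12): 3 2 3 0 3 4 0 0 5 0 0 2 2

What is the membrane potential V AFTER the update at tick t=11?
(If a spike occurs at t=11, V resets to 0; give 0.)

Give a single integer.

t=0: input=3 -> V=15
t=1: input=2 -> V=23
t=2: input=3 -> V=0 FIRE
t=3: input=0 -> V=0
t=4: input=3 -> V=15
t=5: input=4 -> V=0 FIRE
t=6: input=0 -> V=0
t=7: input=0 -> V=0
t=8: input=5 -> V=0 FIRE
t=9: input=0 -> V=0
t=10: input=0 -> V=0
t=11: input=2 -> V=10
t=12: input=2 -> V=19

Answer: 10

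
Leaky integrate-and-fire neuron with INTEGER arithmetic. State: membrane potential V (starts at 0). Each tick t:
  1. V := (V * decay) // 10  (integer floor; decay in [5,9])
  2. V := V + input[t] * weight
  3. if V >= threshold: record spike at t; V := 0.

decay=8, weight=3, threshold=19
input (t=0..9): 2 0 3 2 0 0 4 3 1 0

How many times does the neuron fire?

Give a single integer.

t=0: input=2 -> V=6
t=1: input=0 -> V=4
t=2: input=3 -> V=12
t=3: input=2 -> V=15
t=4: input=0 -> V=12
t=5: input=0 -> V=9
t=6: input=4 -> V=0 FIRE
t=7: input=3 -> V=9
t=8: input=1 -> V=10
t=9: input=0 -> V=8

Answer: 1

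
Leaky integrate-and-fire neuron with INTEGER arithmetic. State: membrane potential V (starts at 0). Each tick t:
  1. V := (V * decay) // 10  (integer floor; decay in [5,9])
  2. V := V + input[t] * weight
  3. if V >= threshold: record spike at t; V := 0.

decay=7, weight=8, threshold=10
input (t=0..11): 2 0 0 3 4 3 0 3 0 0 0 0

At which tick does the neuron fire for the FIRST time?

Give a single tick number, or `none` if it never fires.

Answer: 0

Derivation:
t=0: input=2 -> V=0 FIRE
t=1: input=0 -> V=0
t=2: input=0 -> V=0
t=3: input=3 -> V=0 FIRE
t=4: input=4 -> V=0 FIRE
t=5: input=3 -> V=0 FIRE
t=6: input=0 -> V=0
t=7: input=3 -> V=0 FIRE
t=8: input=0 -> V=0
t=9: input=0 -> V=0
t=10: input=0 -> V=0
t=11: input=0 -> V=0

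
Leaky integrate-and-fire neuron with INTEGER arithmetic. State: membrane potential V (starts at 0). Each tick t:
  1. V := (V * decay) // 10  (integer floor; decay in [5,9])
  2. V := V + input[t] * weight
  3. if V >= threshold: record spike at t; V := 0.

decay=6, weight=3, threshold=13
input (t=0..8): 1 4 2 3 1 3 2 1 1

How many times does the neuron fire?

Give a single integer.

t=0: input=1 -> V=3
t=1: input=4 -> V=0 FIRE
t=2: input=2 -> V=6
t=3: input=3 -> V=12
t=4: input=1 -> V=10
t=5: input=3 -> V=0 FIRE
t=6: input=2 -> V=6
t=7: input=1 -> V=6
t=8: input=1 -> V=6

Answer: 2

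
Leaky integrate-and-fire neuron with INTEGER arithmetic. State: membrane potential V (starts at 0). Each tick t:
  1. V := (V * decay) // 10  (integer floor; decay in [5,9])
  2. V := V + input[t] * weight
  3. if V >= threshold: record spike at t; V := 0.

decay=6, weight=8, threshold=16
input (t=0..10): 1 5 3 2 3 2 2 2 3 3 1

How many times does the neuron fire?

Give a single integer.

Answer: 9

Derivation:
t=0: input=1 -> V=8
t=1: input=5 -> V=0 FIRE
t=2: input=3 -> V=0 FIRE
t=3: input=2 -> V=0 FIRE
t=4: input=3 -> V=0 FIRE
t=5: input=2 -> V=0 FIRE
t=6: input=2 -> V=0 FIRE
t=7: input=2 -> V=0 FIRE
t=8: input=3 -> V=0 FIRE
t=9: input=3 -> V=0 FIRE
t=10: input=1 -> V=8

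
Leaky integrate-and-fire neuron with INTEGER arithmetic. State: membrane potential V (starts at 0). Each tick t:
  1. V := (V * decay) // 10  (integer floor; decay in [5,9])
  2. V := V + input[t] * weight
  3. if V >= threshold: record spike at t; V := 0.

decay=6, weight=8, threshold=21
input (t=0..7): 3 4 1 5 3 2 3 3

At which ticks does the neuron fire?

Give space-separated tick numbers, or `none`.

t=0: input=3 -> V=0 FIRE
t=1: input=4 -> V=0 FIRE
t=2: input=1 -> V=8
t=3: input=5 -> V=0 FIRE
t=4: input=3 -> V=0 FIRE
t=5: input=2 -> V=16
t=6: input=3 -> V=0 FIRE
t=7: input=3 -> V=0 FIRE

Answer: 0 1 3 4 6 7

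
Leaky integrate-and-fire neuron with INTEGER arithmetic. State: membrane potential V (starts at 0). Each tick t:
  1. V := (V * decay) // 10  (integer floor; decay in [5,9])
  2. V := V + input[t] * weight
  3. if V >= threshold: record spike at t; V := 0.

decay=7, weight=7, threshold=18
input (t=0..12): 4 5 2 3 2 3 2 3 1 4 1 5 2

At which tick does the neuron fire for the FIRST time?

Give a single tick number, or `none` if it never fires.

Answer: 0

Derivation:
t=0: input=4 -> V=0 FIRE
t=1: input=5 -> V=0 FIRE
t=2: input=2 -> V=14
t=3: input=3 -> V=0 FIRE
t=4: input=2 -> V=14
t=5: input=3 -> V=0 FIRE
t=6: input=2 -> V=14
t=7: input=3 -> V=0 FIRE
t=8: input=1 -> V=7
t=9: input=4 -> V=0 FIRE
t=10: input=1 -> V=7
t=11: input=5 -> V=0 FIRE
t=12: input=2 -> V=14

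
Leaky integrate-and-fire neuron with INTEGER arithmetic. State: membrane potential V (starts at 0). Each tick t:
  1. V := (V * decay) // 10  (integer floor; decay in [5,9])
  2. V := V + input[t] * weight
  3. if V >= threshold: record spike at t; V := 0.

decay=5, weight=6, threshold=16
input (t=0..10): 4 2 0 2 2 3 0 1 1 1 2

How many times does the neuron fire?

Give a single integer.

t=0: input=4 -> V=0 FIRE
t=1: input=2 -> V=12
t=2: input=0 -> V=6
t=3: input=2 -> V=15
t=4: input=2 -> V=0 FIRE
t=5: input=3 -> V=0 FIRE
t=6: input=0 -> V=0
t=7: input=1 -> V=6
t=8: input=1 -> V=9
t=9: input=1 -> V=10
t=10: input=2 -> V=0 FIRE

Answer: 4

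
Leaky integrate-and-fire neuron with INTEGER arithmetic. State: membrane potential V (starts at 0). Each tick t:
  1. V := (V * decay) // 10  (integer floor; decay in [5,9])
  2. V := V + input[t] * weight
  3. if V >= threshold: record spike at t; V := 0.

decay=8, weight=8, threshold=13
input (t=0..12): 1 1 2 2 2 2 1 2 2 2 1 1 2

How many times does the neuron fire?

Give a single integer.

t=0: input=1 -> V=8
t=1: input=1 -> V=0 FIRE
t=2: input=2 -> V=0 FIRE
t=3: input=2 -> V=0 FIRE
t=4: input=2 -> V=0 FIRE
t=5: input=2 -> V=0 FIRE
t=6: input=1 -> V=8
t=7: input=2 -> V=0 FIRE
t=8: input=2 -> V=0 FIRE
t=9: input=2 -> V=0 FIRE
t=10: input=1 -> V=8
t=11: input=1 -> V=0 FIRE
t=12: input=2 -> V=0 FIRE

Answer: 10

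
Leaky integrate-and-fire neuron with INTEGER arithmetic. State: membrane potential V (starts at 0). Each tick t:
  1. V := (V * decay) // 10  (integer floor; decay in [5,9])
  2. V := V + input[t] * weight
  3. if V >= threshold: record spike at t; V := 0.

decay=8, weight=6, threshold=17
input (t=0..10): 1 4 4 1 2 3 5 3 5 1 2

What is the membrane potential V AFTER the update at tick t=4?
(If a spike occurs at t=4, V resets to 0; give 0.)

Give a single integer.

t=0: input=1 -> V=6
t=1: input=4 -> V=0 FIRE
t=2: input=4 -> V=0 FIRE
t=3: input=1 -> V=6
t=4: input=2 -> V=16
t=5: input=3 -> V=0 FIRE
t=6: input=5 -> V=0 FIRE
t=7: input=3 -> V=0 FIRE
t=8: input=5 -> V=0 FIRE
t=9: input=1 -> V=6
t=10: input=2 -> V=16

Answer: 16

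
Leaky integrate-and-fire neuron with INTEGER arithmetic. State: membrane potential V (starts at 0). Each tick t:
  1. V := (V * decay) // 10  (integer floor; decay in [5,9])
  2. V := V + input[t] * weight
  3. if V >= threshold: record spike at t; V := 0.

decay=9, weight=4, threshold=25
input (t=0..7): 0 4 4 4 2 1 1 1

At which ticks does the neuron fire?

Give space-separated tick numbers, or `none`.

Answer: 2 7

Derivation:
t=0: input=0 -> V=0
t=1: input=4 -> V=16
t=2: input=4 -> V=0 FIRE
t=3: input=4 -> V=16
t=4: input=2 -> V=22
t=5: input=1 -> V=23
t=6: input=1 -> V=24
t=7: input=1 -> V=0 FIRE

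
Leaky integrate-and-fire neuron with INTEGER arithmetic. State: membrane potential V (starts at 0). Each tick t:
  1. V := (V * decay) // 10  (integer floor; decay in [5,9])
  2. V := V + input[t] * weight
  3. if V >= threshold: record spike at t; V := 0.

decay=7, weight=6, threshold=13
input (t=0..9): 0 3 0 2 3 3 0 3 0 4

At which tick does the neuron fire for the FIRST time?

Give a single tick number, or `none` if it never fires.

t=0: input=0 -> V=0
t=1: input=3 -> V=0 FIRE
t=2: input=0 -> V=0
t=3: input=2 -> V=12
t=4: input=3 -> V=0 FIRE
t=5: input=3 -> V=0 FIRE
t=6: input=0 -> V=0
t=7: input=3 -> V=0 FIRE
t=8: input=0 -> V=0
t=9: input=4 -> V=0 FIRE

Answer: 1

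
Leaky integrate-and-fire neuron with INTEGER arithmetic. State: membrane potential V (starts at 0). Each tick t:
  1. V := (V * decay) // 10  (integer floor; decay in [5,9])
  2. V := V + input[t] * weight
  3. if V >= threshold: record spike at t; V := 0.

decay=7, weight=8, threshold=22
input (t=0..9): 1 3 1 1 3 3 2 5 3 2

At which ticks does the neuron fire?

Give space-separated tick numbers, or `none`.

t=0: input=1 -> V=8
t=1: input=3 -> V=0 FIRE
t=2: input=1 -> V=8
t=3: input=1 -> V=13
t=4: input=3 -> V=0 FIRE
t=5: input=3 -> V=0 FIRE
t=6: input=2 -> V=16
t=7: input=5 -> V=0 FIRE
t=8: input=3 -> V=0 FIRE
t=9: input=2 -> V=16

Answer: 1 4 5 7 8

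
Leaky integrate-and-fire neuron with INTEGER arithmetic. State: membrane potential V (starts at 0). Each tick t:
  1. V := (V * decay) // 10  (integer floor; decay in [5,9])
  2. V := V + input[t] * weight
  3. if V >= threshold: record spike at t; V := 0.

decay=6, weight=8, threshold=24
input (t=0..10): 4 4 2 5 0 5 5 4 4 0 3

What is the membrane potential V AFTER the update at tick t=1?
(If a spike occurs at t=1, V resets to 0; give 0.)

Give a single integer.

Answer: 0

Derivation:
t=0: input=4 -> V=0 FIRE
t=1: input=4 -> V=0 FIRE
t=2: input=2 -> V=16
t=3: input=5 -> V=0 FIRE
t=4: input=0 -> V=0
t=5: input=5 -> V=0 FIRE
t=6: input=5 -> V=0 FIRE
t=7: input=4 -> V=0 FIRE
t=8: input=4 -> V=0 FIRE
t=9: input=0 -> V=0
t=10: input=3 -> V=0 FIRE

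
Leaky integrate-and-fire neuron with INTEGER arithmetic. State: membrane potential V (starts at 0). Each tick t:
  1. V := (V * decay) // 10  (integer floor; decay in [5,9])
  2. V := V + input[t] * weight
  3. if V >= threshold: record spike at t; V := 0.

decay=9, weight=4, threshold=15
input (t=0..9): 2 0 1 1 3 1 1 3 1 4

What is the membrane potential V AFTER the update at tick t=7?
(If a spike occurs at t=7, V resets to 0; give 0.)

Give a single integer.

Answer: 0

Derivation:
t=0: input=2 -> V=8
t=1: input=0 -> V=7
t=2: input=1 -> V=10
t=3: input=1 -> V=13
t=4: input=3 -> V=0 FIRE
t=5: input=1 -> V=4
t=6: input=1 -> V=7
t=7: input=3 -> V=0 FIRE
t=8: input=1 -> V=4
t=9: input=4 -> V=0 FIRE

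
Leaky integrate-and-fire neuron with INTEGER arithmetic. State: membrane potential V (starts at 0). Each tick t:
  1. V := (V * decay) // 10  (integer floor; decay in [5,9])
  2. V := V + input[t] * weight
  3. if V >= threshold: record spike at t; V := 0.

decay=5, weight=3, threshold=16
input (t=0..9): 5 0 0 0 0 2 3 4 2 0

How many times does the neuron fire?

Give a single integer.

t=0: input=5 -> V=15
t=1: input=0 -> V=7
t=2: input=0 -> V=3
t=3: input=0 -> V=1
t=4: input=0 -> V=0
t=5: input=2 -> V=6
t=6: input=3 -> V=12
t=7: input=4 -> V=0 FIRE
t=8: input=2 -> V=6
t=9: input=0 -> V=3

Answer: 1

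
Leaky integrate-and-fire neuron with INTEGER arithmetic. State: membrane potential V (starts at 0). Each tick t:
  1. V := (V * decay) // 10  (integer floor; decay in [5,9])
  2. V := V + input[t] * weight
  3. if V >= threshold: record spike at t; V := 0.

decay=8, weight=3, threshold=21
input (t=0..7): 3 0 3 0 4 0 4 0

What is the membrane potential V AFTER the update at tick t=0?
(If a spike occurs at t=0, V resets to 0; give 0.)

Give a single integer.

t=0: input=3 -> V=9
t=1: input=0 -> V=7
t=2: input=3 -> V=14
t=3: input=0 -> V=11
t=4: input=4 -> V=20
t=5: input=0 -> V=16
t=6: input=4 -> V=0 FIRE
t=7: input=0 -> V=0

Answer: 9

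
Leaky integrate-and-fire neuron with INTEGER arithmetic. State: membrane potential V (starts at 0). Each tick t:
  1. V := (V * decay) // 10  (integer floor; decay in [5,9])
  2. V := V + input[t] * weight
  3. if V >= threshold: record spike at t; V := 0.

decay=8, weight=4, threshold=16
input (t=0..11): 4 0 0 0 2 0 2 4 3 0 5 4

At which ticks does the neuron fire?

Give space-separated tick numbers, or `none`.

t=0: input=4 -> V=0 FIRE
t=1: input=0 -> V=0
t=2: input=0 -> V=0
t=3: input=0 -> V=0
t=4: input=2 -> V=8
t=5: input=0 -> V=6
t=6: input=2 -> V=12
t=7: input=4 -> V=0 FIRE
t=8: input=3 -> V=12
t=9: input=0 -> V=9
t=10: input=5 -> V=0 FIRE
t=11: input=4 -> V=0 FIRE

Answer: 0 7 10 11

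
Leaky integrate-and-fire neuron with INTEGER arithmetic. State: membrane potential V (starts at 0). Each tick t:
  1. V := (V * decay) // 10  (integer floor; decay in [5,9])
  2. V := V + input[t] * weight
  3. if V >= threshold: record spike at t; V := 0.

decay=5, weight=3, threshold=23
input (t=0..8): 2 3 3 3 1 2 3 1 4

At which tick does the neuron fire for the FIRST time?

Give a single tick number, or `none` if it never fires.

Answer: none

Derivation:
t=0: input=2 -> V=6
t=1: input=3 -> V=12
t=2: input=3 -> V=15
t=3: input=3 -> V=16
t=4: input=1 -> V=11
t=5: input=2 -> V=11
t=6: input=3 -> V=14
t=7: input=1 -> V=10
t=8: input=4 -> V=17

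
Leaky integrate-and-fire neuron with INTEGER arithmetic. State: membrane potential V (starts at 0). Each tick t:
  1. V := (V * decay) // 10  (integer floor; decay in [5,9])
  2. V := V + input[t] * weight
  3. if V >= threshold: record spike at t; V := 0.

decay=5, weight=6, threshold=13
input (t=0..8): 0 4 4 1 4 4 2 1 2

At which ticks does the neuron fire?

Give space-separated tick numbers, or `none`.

t=0: input=0 -> V=0
t=1: input=4 -> V=0 FIRE
t=2: input=4 -> V=0 FIRE
t=3: input=1 -> V=6
t=4: input=4 -> V=0 FIRE
t=5: input=4 -> V=0 FIRE
t=6: input=2 -> V=12
t=7: input=1 -> V=12
t=8: input=2 -> V=0 FIRE

Answer: 1 2 4 5 8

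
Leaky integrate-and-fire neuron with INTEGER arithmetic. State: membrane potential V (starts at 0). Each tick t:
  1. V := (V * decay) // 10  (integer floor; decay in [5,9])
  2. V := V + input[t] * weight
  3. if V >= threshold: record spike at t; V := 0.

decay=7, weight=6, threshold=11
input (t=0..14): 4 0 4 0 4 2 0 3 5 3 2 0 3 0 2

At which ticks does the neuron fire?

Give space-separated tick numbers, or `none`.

Answer: 0 2 4 5 7 8 9 10 12 14

Derivation:
t=0: input=4 -> V=0 FIRE
t=1: input=0 -> V=0
t=2: input=4 -> V=0 FIRE
t=3: input=0 -> V=0
t=4: input=4 -> V=0 FIRE
t=5: input=2 -> V=0 FIRE
t=6: input=0 -> V=0
t=7: input=3 -> V=0 FIRE
t=8: input=5 -> V=0 FIRE
t=9: input=3 -> V=0 FIRE
t=10: input=2 -> V=0 FIRE
t=11: input=0 -> V=0
t=12: input=3 -> V=0 FIRE
t=13: input=0 -> V=0
t=14: input=2 -> V=0 FIRE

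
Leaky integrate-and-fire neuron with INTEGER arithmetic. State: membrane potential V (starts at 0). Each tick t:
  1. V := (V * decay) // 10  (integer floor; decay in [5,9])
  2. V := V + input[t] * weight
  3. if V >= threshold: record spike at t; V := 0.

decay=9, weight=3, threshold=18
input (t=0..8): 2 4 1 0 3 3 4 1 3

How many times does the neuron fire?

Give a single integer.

t=0: input=2 -> V=6
t=1: input=4 -> V=17
t=2: input=1 -> V=0 FIRE
t=3: input=0 -> V=0
t=4: input=3 -> V=9
t=5: input=3 -> V=17
t=6: input=4 -> V=0 FIRE
t=7: input=1 -> V=3
t=8: input=3 -> V=11

Answer: 2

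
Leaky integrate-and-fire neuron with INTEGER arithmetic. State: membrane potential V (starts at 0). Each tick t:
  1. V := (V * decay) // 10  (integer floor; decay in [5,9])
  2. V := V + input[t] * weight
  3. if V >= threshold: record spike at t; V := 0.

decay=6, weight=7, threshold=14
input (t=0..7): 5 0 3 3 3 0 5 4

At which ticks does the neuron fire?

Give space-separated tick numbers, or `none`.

t=0: input=5 -> V=0 FIRE
t=1: input=0 -> V=0
t=2: input=3 -> V=0 FIRE
t=3: input=3 -> V=0 FIRE
t=4: input=3 -> V=0 FIRE
t=5: input=0 -> V=0
t=6: input=5 -> V=0 FIRE
t=7: input=4 -> V=0 FIRE

Answer: 0 2 3 4 6 7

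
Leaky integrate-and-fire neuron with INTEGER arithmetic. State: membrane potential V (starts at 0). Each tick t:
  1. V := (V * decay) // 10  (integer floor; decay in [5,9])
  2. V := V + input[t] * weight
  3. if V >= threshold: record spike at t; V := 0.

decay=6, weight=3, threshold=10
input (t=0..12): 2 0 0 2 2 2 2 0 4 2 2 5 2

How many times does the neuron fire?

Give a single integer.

t=0: input=2 -> V=6
t=1: input=0 -> V=3
t=2: input=0 -> V=1
t=3: input=2 -> V=6
t=4: input=2 -> V=9
t=5: input=2 -> V=0 FIRE
t=6: input=2 -> V=6
t=7: input=0 -> V=3
t=8: input=4 -> V=0 FIRE
t=9: input=2 -> V=6
t=10: input=2 -> V=9
t=11: input=5 -> V=0 FIRE
t=12: input=2 -> V=6

Answer: 3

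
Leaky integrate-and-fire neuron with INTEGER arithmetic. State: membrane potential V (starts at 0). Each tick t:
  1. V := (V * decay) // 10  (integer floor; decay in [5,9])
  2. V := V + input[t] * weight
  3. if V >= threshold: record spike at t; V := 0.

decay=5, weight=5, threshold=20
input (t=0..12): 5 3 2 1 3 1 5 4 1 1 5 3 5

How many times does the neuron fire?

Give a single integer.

t=0: input=5 -> V=0 FIRE
t=1: input=3 -> V=15
t=2: input=2 -> V=17
t=3: input=1 -> V=13
t=4: input=3 -> V=0 FIRE
t=5: input=1 -> V=5
t=6: input=5 -> V=0 FIRE
t=7: input=4 -> V=0 FIRE
t=8: input=1 -> V=5
t=9: input=1 -> V=7
t=10: input=5 -> V=0 FIRE
t=11: input=3 -> V=15
t=12: input=5 -> V=0 FIRE

Answer: 6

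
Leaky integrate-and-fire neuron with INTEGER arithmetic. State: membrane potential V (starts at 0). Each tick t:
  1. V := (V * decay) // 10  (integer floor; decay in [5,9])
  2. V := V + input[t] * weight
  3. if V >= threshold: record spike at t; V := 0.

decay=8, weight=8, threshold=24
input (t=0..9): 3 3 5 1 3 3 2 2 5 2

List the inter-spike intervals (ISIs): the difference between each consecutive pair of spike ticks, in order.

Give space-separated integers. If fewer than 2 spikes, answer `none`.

Answer: 1 1 2 1 2 1

Derivation:
t=0: input=3 -> V=0 FIRE
t=1: input=3 -> V=0 FIRE
t=2: input=5 -> V=0 FIRE
t=3: input=1 -> V=8
t=4: input=3 -> V=0 FIRE
t=5: input=3 -> V=0 FIRE
t=6: input=2 -> V=16
t=7: input=2 -> V=0 FIRE
t=8: input=5 -> V=0 FIRE
t=9: input=2 -> V=16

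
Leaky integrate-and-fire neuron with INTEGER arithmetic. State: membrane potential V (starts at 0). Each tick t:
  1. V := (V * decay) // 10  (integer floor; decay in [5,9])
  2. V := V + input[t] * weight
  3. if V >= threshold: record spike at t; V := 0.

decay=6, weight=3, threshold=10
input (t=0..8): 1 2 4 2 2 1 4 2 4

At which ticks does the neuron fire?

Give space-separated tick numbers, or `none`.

t=0: input=1 -> V=3
t=1: input=2 -> V=7
t=2: input=4 -> V=0 FIRE
t=3: input=2 -> V=6
t=4: input=2 -> V=9
t=5: input=1 -> V=8
t=6: input=4 -> V=0 FIRE
t=7: input=2 -> V=6
t=8: input=4 -> V=0 FIRE

Answer: 2 6 8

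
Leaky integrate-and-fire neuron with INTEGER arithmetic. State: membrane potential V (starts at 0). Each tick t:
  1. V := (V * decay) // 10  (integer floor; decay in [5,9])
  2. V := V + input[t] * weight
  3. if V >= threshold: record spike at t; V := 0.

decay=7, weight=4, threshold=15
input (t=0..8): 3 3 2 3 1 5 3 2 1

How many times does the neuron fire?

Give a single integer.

t=0: input=3 -> V=12
t=1: input=3 -> V=0 FIRE
t=2: input=2 -> V=8
t=3: input=3 -> V=0 FIRE
t=4: input=1 -> V=4
t=5: input=5 -> V=0 FIRE
t=6: input=3 -> V=12
t=7: input=2 -> V=0 FIRE
t=8: input=1 -> V=4

Answer: 4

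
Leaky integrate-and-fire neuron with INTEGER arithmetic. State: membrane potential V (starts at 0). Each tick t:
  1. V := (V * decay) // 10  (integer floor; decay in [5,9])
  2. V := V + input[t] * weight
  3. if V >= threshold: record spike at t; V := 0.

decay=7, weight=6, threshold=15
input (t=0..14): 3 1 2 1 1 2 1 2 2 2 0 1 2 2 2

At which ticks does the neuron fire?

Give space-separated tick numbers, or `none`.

Answer: 0 2 5 7 9 12 14

Derivation:
t=0: input=3 -> V=0 FIRE
t=1: input=1 -> V=6
t=2: input=2 -> V=0 FIRE
t=3: input=1 -> V=6
t=4: input=1 -> V=10
t=5: input=2 -> V=0 FIRE
t=6: input=1 -> V=6
t=7: input=2 -> V=0 FIRE
t=8: input=2 -> V=12
t=9: input=2 -> V=0 FIRE
t=10: input=0 -> V=0
t=11: input=1 -> V=6
t=12: input=2 -> V=0 FIRE
t=13: input=2 -> V=12
t=14: input=2 -> V=0 FIRE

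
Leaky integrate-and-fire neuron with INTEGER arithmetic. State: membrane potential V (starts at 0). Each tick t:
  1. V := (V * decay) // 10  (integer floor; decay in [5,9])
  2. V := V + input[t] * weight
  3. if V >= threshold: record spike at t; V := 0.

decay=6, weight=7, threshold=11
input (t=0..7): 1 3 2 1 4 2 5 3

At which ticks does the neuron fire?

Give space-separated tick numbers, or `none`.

Answer: 1 2 4 5 6 7

Derivation:
t=0: input=1 -> V=7
t=1: input=3 -> V=0 FIRE
t=2: input=2 -> V=0 FIRE
t=3: input=1 -> V=7
t=4: input=4 -> V=0 FIRE
t=5: input=2 -> V=0 FIRE
t=6: input=5 -> V=0 FIRE
t=7: input=3 -> V=0 FIRE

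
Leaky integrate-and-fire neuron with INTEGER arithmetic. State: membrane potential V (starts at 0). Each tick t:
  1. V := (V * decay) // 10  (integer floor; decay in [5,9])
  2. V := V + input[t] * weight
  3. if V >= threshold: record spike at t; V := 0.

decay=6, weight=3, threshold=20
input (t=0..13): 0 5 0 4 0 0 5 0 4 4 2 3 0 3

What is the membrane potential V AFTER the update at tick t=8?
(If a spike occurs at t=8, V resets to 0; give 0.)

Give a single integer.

Answer: 18

Derivation:
t=0: input=0 -> V=0
t=1: input=5 -> V=15
t=2: input=0 -> V=9
t=3: input=4 -> V=17
t=4: input=0 -> V=10
t=5: input=0 -> V=6
t=6: input=5 -> V=18
t=7: input=0 -> V=10
t=8: input=4 -> V=18
t=9: input=4 -> V=0 FIRE
t=10: input=2 -> V=6
t=11: input=3 -> V=12
t=12: input=0 -> V=7
t=13: input=3 -> V=13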